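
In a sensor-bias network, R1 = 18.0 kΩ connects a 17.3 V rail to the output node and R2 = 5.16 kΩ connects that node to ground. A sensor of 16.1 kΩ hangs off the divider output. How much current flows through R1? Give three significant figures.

R2‖R_L = 3.908 kΩ, so the source sees R1 + R2‖R_L = 21.91 kΩ.
I = 17.3 V / 21.91 kΩ = 0.790 mA.

I ≈ 0.790 mA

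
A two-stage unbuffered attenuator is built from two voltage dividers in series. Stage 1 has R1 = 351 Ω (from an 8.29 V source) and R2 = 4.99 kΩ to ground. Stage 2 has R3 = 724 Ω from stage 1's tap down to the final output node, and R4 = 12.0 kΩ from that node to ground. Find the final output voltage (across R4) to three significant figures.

Stage 2 presents R3+R4 = 12720 Ω as a load on stage 1's tap.
Stage 1's lower leg becomes R2‖(R3+R4) = 3584 Ω, so V_mid = 8.29 × 3584/3935 = 7.551 V.
Stage 2 is itself unloaded: V_out = V_mid × R4/(R3+R4) = 7.551 × 12000/12720 = 7.12 V.

V_out ≈ 7.12 V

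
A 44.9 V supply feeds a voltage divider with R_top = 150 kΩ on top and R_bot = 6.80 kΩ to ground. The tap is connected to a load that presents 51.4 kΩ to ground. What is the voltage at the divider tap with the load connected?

V_out ≈ 1.73 V

The load sits in parallel with R_bot: R_bot‖R_L = (6.80 × 51.4) / (6.80 + 51.4) = 6.005 kΩ.
V_out = 44.9 × 6.005 / (150 + 6.005) = 44.9 × 6.005/156.0 = 1.73 V.
(Unloaded it would have been 1.95 V.)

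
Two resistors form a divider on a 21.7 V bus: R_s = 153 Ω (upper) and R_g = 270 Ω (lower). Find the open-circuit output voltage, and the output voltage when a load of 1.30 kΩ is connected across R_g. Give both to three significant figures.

Open-circuit: V = 21.7 × 270/(153 + 270) = 13.9 V.
With the load, R_g becomes R_g‖R_L = 223.6 Ω, so V = 21.7 × 223.6/376.6 = 12.9 V.

Unloaded: 13.9 V; loaded: 12.9 V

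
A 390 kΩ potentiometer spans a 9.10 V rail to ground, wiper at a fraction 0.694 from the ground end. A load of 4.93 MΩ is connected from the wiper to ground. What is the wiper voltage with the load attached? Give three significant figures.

The wiper splits the pot into (1−α)R = 119.3 kΩ above and αR = 270.7 kΩ below.
Lower section ‖ load = 256.6 kΩ.
V_wiper = 9.10 × 256.6/(119.3 + 256.6) = 6.21 V.

V ≈ 6.21 V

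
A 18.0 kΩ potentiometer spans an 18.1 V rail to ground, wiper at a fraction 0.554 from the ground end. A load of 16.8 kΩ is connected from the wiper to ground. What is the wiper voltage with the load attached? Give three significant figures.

The wiper splits the pot into (1−α)R = 8.028 kΩ above and αR = 9.972 kΩ below.
Lower section ‖ load = 6.258 kΩ.
V_wiper = 18.1 × 6.258/(8.028 + 6.258) = 7.93 V.

V ≈ 7.93 V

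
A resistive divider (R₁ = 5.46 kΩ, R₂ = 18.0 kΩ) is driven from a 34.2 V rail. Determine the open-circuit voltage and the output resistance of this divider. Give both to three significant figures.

V_th is the open-circuit tap voltage: 34.2 × 18.0/(5.46 + 18.0) = 26.2 V.
With the supply zeroed, R₁ and R₂ appear in parallel from the tap: R_th = R₁‖R₂ = (5.46 × 18.0)/23.46 = 4.19 kΩ.

V_th = 26.2 V, R_th = 4.19 kΩ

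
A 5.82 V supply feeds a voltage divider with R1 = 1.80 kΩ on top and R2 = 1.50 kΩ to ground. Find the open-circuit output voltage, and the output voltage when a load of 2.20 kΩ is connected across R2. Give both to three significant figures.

Unloaded: 2.65 V; loaded: 1.93 V

Open-circuit: V = 5.82 × 1.50/(1.80 + 1.50) = 2.65 V.
With the load, R2 becomes R2‖R_L = 0.8919 kΩ, so V = 5.82 × 0.8919/2.692 = 1.93 V.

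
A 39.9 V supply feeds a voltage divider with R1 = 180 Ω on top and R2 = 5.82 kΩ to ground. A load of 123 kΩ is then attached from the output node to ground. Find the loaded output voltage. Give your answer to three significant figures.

V_out ≈ 38.6 V

The load sits in parallel with R2: R2‖R_L = (5820 × 123000) / (5820 + 123000) = 5557 Ω.
V_out = 39.9 × 5557 / (180 + 5557) = 39.9 × 5557/5737 = 38.6 V.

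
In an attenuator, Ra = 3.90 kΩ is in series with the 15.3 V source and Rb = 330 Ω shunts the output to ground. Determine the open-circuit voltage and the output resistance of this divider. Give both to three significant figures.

V_th = 1.19 V, R_th = 304 Ω

V_th is the open-circuit tap voltage: 15.3 × 330/(3900 + 330) = 1.19 V.
With the supply zeroed, Ra and Rb appear in parallel from the tap: R_th = Ra‖Rb = (3900 × 330)/4230 = 304 Ω.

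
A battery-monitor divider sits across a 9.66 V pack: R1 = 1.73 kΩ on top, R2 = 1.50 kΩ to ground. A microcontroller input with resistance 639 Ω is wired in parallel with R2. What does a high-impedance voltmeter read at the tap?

The load sits in parallel with R2: R2‖R_L = (1500 × 639) / (1500 + 639) = 448.1 Ω.
V_out = 9.66 × 448.1 / (1730 + 448.1) = 9.66 × 448.1/2178 = 1.99 V.

V_out ≈ 1.99 V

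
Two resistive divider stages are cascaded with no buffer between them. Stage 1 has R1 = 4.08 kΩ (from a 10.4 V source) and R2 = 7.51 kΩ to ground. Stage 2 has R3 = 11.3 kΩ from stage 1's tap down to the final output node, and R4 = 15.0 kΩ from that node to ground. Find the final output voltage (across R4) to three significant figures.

V_out ≈ 3.49 V

Stage 2 presents R3+R4 = 26.30 kΩ as a load on stage 1's tap.
Stage 1's lower leg becomes R2‖(R3+R4) = 5.842 kΩ, so V_mid = 10.4 × 5.842/9.922 = 6.123 V.
Stage 2 is itself unloaded: V_out = V_mid × R4/(R3+R4) = 6.123 × 15.0/26.30 = 3.49 V.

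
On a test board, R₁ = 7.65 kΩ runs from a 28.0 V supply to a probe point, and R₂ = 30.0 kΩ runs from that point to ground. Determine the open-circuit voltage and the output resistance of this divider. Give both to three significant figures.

V_th = 22.3 V, R_th = 6.10 kΩ

V_th is the open-circuit tap voltage: 28.0 × 30.0/(7.65 + 30.0) = 22.3 V.
With the supply zeroed, R₁ and R₂ appear in parallel from the tap: R_th = R₁‖R₂ = (7.65 × 30.0)/37.65 = 6.10 kΩ.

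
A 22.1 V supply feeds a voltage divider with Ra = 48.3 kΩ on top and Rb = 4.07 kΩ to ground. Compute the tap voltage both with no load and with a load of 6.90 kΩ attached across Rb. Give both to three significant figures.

Unloaded: 1.72 V; loaded: 1.11 V

Open-circuit: V = 22.1 × 4.07/(48.3 + 4.07) = 1.72 V.
With the load, Rb becomes Rb‖R_L = 2.560 kΩ, so V = 22.1 × 2.560/50.86 = 1.11 V.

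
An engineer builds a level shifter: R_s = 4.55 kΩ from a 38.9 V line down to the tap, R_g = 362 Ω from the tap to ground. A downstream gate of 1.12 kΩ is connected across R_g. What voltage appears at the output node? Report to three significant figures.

The load sits in parallel with R_g: R_g‖R_L = (362 × 1120) / (362 + 1120) = 273.6 Ω.
V_out = 38.9 × 273.6 / (4550 + 273.6) = 38.9 × 273.6/4824 = 2.21 V.

V_out ≈ 2.21 V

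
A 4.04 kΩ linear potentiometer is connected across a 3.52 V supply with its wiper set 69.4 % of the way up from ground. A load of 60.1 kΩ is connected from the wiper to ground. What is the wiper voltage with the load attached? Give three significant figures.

V ≈ 2.41 V

The wiper splits the pot into (1−α)R = 1.236 kΩ above and αR = 2.804 kΩ below.
Lower section ‖ load = 2.679 kΩ.
V_wiper = 3.52 × 2.679/(1.236 + 2.679) = 2.41 V.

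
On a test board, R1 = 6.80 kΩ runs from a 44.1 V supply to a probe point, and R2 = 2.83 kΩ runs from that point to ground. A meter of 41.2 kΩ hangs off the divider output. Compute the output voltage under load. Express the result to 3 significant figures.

The load sits in parallel with R2: R2‖R_L = (2.83 × 41.2) / (2.83 + 41.2) = 2.648 kΩ.
V_out = 44.1 × 2.648 / (6.80 + 2.648) = 44.1 × 2.648/9.448 = 12.4 V.

V_out ≈ 12.4 V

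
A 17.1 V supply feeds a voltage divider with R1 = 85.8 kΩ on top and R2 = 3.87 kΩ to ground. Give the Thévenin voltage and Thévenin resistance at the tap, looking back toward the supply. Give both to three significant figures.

V_th is the open-circuit tap voltage: 17.1 × 3.87/(85.8 + 3.87) = 0.738 V.
With the supply zeroed, R1 and R2 appear in parallel from the tap: R_th = R1‖R2 = (85.8 × 3.87)/89.67 = 3.70 kΩ.

V_th = 0.738 V, R_th = 3.70 kΩ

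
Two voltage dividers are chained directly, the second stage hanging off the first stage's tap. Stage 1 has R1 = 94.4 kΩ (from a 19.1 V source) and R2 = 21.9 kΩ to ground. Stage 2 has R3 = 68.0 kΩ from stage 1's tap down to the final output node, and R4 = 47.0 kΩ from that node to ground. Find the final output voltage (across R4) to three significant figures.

V_out ≈ 1.27 V

Stage 2 presents R3+R4 = 115.0 kΩ as a load on stage 1's tap.
Stage 1's lower leg becomes R2‖(R3+R4) = 18.40 kΩ, so V_mid = 19.1 × 18.40/112.8 = 3.115 V.
Stage 2 is itself unloaded: V_out = V_mid × R4/(R3+R4) = 3.115 × 47.0/115.0 = 1.27 V.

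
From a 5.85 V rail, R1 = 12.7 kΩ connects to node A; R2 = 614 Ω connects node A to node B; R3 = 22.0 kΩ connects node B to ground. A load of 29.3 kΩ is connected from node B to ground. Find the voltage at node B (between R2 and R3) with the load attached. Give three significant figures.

V ≈ 2.84 V

At node B, R3 is in parallel with the load: R3‖R_L = 12570 Ω.
Below node A the resistance is R2 + (R3‖R_L) = 13180 Ω, so V_A = 5.85 × 13180/25880 = 2.979 V.
Then V_B = V_A × (R3‖R_L)/(R2 + R3‖R_L) = 2.979 × 12570/13180 = 2.84 V.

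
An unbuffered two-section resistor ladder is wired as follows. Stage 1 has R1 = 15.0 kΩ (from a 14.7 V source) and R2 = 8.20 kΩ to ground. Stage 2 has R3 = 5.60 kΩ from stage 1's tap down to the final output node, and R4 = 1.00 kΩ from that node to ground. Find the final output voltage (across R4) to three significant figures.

V_out ≈ 0.437 V

Stage 2 presents R3+R4 = 6.600 kΩ as a load on stage 1's tap.
Stage 1's lower leg becomes R2‖(R3+R4) = 3.657 kΩ, so V_mid = 14.7 × 3.657/18.66 = 2.881 V.
Stage 2 is itself unloaded: V_out = V_mid × R4/(R3+R4) = 2.881 × 1.00/6.600 = 0.437 V.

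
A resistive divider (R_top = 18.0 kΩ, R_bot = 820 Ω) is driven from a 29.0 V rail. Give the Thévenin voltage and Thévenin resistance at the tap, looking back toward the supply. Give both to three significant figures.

V_th = 1.26 V, R_th = 784 Ω

V_th is the open-circuit tap voltage: 29.0 × 820/(18000 + 820) = 1.26 V.
With the supply zeroed, R_top and R_bot appear in parallel from the tap: R_th = R_top‖R_bot = (18000 × 820)/18820 = 784 Ω.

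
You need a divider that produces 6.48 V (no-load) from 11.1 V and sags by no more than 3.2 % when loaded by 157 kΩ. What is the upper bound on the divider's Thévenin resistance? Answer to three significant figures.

Loading drop = R_th/(R_th + R_L) ≤ 0.0320, so R_th ≤ R_L · ε/(1−ε) = 157 kΩ × 0.0320/0.9680 = 5.19 kΩ.

R_th ≤ 5.19 kΩ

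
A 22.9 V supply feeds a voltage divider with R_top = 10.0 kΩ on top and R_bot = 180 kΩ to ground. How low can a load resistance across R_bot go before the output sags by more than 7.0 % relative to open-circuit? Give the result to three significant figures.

Output resistance R_th = R_top‖R_bot = (10.0 × 180)/190.0 = 9.474 kΩ.
The fractional drop is R_th/(R_th + R_L); requiring this ≤ 0.0700 gives R_L ≥ R_th(1/0.0700 − 1) = 9.474 × 13.29 = 126 kΩ.

R_L(min) ≈ 126 kΩ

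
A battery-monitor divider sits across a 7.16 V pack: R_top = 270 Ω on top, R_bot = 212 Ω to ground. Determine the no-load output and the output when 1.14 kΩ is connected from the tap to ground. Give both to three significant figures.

Unloaded: 3.15 V; loaded: 2.85 V

Open-circuit: V = 7.16 × 212/(270 + 212) = 3.15 V.
With the load, R_bot becomes R_bot‖R_L = 178.8 Ω, so V = 7.16 × 178.8/448.8 = 2.85 V.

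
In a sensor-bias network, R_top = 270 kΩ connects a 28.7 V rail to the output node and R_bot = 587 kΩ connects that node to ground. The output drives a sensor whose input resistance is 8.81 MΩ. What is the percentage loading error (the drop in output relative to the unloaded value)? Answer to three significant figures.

The divider's output (Thévenin) resistance is R_top‖R_bot = 184.9 kΩ.
Fractional drop under load = R_th/(R_th + R_L) = 184.9 / (184.9 + 8810) = 0.02056.
So the output falls by 2.06 %.

2.06 %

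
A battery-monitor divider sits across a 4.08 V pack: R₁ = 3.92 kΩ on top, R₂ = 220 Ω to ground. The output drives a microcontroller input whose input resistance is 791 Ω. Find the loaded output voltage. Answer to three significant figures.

The load sits in parallel with R₂: R₂‖R_L = (220 × 791) / (220 + 791) = 172.1 Ω.
V_out = 4.08 × 172.1 / (3920 + 172.1) = 4.08 × 172.1/4092 = 0.172 V.

V_out ≈ 0.172 V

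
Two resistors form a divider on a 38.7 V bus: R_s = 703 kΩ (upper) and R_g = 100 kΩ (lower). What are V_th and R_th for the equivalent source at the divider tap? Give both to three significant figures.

V_th = 4.82 V, R_th = 87.5 kΩ

V_th is the open-circuit tap voltage: 38.7 × 100/(703 + 100) = 4.82 V.
With the supply zeroed, R_s and R_g appear in parallel from the tap: R_th = R_s‖R_g = (703 × 100)/803.0 = 87.5 kΩ.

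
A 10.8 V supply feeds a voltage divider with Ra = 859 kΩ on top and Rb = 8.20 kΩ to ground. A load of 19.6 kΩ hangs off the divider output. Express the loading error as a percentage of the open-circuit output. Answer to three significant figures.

29.3 %

The divider's output (Thévenin) resistance is Ra‖Rb = 8.122 kΩ.
Fractional drop under load = R_th/(R_th + R_L) = 8.122 / (8.122 + 19.6) = 0.2930.
So the output falls by 29.3 %.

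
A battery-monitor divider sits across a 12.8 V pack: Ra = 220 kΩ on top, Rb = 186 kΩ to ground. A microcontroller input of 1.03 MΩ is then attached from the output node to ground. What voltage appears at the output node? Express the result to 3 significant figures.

V_out ≈ 5.34 V

The load sits in parallel with Rb: Rb‖R_L = (186 × 1030) / (186 + 1030) = 157.5 kΩ.
V_out = 12.8 × 157.5 / (220 + 157.5) = 12.8 × 157.5/377.5 = 5.34 V.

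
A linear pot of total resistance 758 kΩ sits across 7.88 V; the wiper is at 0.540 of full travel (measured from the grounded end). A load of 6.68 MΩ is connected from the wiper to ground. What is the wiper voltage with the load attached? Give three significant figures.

V ≈ 4.14 V

The wiper splits the pot into (1−α)R = 348.7 kΩ above and αR = 409.3 kΩ below.
Lower section ‖ load = 385.7 kΩ.
V_wiper = 7.88 × 385.7/(348.7 + 385.7) = 4.14 V.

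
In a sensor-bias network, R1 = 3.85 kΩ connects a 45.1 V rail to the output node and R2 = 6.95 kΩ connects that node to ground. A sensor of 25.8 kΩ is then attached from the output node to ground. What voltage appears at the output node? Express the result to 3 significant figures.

The load sits in parallel with R2: R2‖R_L = (6.95 × 25.8) / (6.95 + 25.8) = 5.475 kΩ.
V_out = 45.1 × 5.475 / (3.85 + 5.475) = 45.1 × 5.475/9.325 = 26.5 V.

V_out ≈ 26.5 V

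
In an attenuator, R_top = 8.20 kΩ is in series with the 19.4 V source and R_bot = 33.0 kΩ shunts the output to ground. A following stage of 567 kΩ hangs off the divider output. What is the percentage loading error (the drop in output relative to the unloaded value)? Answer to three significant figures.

The divider's output (Thévenin) resistance is R_top‖R_bot = 6.568 kΩ.
Fractional drop under load = R_th/(R_th + R_L) = 6.568 / (6.568 + 567) = 0.01145.
So the output falls by 1.15 %.

1.15 %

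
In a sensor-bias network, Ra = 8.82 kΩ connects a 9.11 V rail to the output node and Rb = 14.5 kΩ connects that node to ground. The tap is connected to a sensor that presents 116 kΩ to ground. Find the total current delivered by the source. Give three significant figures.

Rb‖R_L = 12.89 kΩ, so the source sees Ra + Rb‖R_L = 21.71 kΩ.
I = 9.11 V / 21.71 kΩ = 0.420 mA.

I ≈ 0.420 mA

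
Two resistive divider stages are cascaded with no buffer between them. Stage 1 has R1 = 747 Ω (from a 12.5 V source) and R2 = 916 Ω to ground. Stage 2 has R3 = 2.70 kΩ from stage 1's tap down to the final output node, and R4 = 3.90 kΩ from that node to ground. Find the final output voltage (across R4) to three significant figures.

Stage 2 presents R3+R4 = 6600 Ω as a load on stage 1's tap.
Stage 1's lower leg becomes R2‖(R3+R4) = 804.4 Ω, so V_mid = 12.5 × 804.4/1551 = 6.481 V.
Stage 2 is itself unloaded: V_out = V_mid × R4/(R3+R4) = 6.481 × 3900/6600 = 3.83 V.

V_out ≈ 3.83 V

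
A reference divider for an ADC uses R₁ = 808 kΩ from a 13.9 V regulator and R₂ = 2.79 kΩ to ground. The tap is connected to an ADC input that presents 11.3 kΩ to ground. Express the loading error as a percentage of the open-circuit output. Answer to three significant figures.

The divider's output (Thévenin) resistance is R₁‖R₂ = 2.780 kΩ.
Fractional drop under load = R_th/(R_th + R_L) = 2.780 / (2.780 + 11.3) = 0.1975.
So the output falls by 19.7 %.

19.7 %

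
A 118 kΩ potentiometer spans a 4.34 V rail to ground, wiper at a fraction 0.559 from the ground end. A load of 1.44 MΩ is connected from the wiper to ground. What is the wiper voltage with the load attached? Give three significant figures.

The wiper splits the pot into (1−α)R = 52.04 kΩ above and αR = 65.96 kΩ below.
Lower section ‖ load = 63.07 kΩ.
V_wiper = 4.34 × 63.07/(52.04 + 63.07) = 2.38 V.

V ≈ 2.38 V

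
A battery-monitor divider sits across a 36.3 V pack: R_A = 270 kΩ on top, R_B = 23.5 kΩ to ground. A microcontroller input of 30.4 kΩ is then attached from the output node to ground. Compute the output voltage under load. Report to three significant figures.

V_out ≈ 1.70 V

The load sits in parallel with R_B: R_B‖R_L = (23.5 × 30.4) / (23.5 + 30.4) = 13.25 kΩ.
V_out = 36.3 × 13.25 / (270 + 13.25) = 36.3 × 13.25/283.3 = 1.70 V.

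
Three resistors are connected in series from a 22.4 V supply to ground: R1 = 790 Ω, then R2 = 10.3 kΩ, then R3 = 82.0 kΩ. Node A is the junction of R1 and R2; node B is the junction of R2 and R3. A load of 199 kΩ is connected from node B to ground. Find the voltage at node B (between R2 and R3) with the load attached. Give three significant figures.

V ≈ 18.8 V

At node B, R3 is in parallel with the load: R3‖R_L = 58070 Ω.
Below node A the resistance is R2 + (R3‖R_L) = 68370 Ω, so V_A = 22.4 × 68370/69160 = 22.14 V.
Then V_B = V_A × (R3‖R_L)/(R2 + R3‖R_L) = 22.14 × 58070/68370 = 18.8 V.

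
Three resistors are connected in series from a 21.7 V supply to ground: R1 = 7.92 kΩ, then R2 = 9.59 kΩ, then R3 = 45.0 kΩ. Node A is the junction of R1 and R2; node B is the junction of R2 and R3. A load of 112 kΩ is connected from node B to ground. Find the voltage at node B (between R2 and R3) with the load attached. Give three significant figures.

At node B, R3 is in parallel with the load: R3‖R_L = 32.10 kΩ.
Below node A the resistance is R2 + (R3‖R_L) = 41.69 kΩ, so V_A = 21.7 × 41.69/49.61 = 18.24 V.
Then V_B = V_A × (R3‖R_L)/(R2 + R3‖R_L) = 18.24 × 32.10/41.69 = 14.0 V.

V ≈ 14.0 V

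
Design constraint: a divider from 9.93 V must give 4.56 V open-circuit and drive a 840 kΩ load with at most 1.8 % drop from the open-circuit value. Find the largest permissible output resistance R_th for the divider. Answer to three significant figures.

R_th ≤ 15.4 kΩ

Loading drop = R_th/(R_th + R_L) ≤ 0.0180, so R_th ≤ R_L · ε/(1−ε) = 840 kΩ × 0.0180/0.9820 = 15.4 kΩ.
(Any R1, R2 with R2/(R1+R2) = 0.459 and R1‖R2 ≤ 15.4 kΩ will meet the spec.)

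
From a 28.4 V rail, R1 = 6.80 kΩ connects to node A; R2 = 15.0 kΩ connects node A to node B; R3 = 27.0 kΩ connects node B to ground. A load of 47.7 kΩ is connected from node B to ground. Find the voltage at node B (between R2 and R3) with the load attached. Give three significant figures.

At node B, R3 is in parallel with the load: R3‖R_L = 17.24 kΩ.
Below node A the resistance is R2 + (R3‖R_L) = 32.24 kΩ, so V_A = 28.4 × 32.24/39.04 = 23.45 V.
Then V_B = V_A × (R3‖R_L)/(R2 + R3‖R_L) = 23.45 × 17.24/32.24 = 12.5 V.

V ≈ 12.5 V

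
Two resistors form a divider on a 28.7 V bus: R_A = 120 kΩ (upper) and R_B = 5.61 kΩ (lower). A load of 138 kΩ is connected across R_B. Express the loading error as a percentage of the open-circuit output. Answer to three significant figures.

3.74 %

The divider's output (Thévenin) resistance is R_A‖R_B = 5.359 kΩ.
Fractional drop under load = R_th/(R_th + R_L) = 5.359 / (5.359 + 138) = 0.03738.
So the output falls by 3.74 %.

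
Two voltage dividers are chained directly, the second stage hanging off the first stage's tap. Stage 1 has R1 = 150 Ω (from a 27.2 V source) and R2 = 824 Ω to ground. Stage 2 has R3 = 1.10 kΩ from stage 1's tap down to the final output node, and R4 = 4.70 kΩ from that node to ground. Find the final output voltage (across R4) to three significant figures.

Stage 2 presents R3+R4 = 5800 Ω as a load on stage 1's tap.
Stage 1's lower leg becomes R2‖(R3+R4) = 721.5 Ω, so V_mid = 27.2 × 721.5/871.5 = 22.52 V.
Stage 2 is itself unloaded: V_out = V_mid × R4/(R3+R4) = 22.52 × 4700/5800 = 18.2 V.

V_out ≈ 18.2 V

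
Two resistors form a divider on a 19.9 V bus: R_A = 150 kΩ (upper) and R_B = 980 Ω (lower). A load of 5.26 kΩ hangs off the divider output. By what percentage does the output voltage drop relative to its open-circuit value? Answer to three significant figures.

15.6 %

Unloaded V = 19.9 × 980/151000 = 0.1292 V.
Loaded: R_B‖R_L = 826.1 Ω, giving V = 19.9 × 826.1/150800 = 0.1090 V.
Drop = (0.1292 − 0.1090) / 0.1292 = 15.6 %.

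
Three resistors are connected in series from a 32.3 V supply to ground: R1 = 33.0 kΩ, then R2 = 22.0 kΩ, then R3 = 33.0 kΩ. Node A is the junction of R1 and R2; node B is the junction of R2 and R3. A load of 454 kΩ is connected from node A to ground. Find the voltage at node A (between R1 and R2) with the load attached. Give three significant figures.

Below node A the series string R2+R3 = 55.00 kΩ sits in parallel with the 454 kΩ load: 49.06 kΩ.
V_A = 32.3 × 49.06/(33.0 + 49.06) = 19.3 V.

V ≈ 19.3 V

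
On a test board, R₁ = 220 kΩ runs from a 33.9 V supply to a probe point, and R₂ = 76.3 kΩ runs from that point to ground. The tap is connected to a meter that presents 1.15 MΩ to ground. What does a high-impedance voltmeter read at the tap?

V_out ≈ 8.32 V

The load sits in parallel with R₂: R₂‖R_L = (76.3 × 1150) / (76.3 + 1150) = 71.55 kΩ.
V_out = 33.9 × 71.55 / (220 + 71.55) = 33.9 × 71.55/291.6 = 8.32 V.
(Unloaded it would have been 8.73 V.)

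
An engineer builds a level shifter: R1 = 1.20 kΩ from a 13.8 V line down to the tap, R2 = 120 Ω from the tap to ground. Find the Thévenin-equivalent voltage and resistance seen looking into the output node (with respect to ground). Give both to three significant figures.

V_th = 1.25 V, R_th = 109 Ω

V_th is the open-circuit tap voltage: 13.8 × 120/(1200 + 120) = 1.25 V.
With the supply zeroed, R1 and R2 appear in parallel from the tap: R_th = R1‖R2 = (1200 × 120)/1320 = 109 Ω.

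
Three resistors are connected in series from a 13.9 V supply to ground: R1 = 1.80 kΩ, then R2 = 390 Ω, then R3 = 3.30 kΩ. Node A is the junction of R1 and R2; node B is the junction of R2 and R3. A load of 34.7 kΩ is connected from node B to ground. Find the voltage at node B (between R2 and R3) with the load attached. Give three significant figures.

At node B, R3 is in parallel with the load: R3‖R_L = 3013 Ω.
Below node A the resistance is R2 + (R3‖R_L) = 3403 Ω, so V_A = 13.9 × 3403/5203 = 9.092 V.
Then V_B = V_A × (R3‖R_L)/(R2 + R3‖R_L) = 9.092 × 3013/3403 = 8.05 V.

V ≈ 8.05 V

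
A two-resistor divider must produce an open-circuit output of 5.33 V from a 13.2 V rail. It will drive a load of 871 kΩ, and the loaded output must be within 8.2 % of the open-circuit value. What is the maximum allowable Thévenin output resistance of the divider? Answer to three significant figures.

R_th ≤ 77.8 kΩ

Loading drop = R_th/(R_th + R_L) ≤ 0.0820, so R_th ≤ R_L · ε/(1−ε) = 871 kΩ × 0.0820/0.9180 = 77.8 kΩ.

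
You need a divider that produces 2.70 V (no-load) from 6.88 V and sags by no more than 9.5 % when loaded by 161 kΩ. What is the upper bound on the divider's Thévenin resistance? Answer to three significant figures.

Loading drop = R_th/(R_th + R_L) ≤ 0.0950, so R_th ≤ R_L · ε/(1−ε) = 161 kΩ × 0.0950/0.9050 = 16.9 kΩ.
(Any R1, R2 with R2/(R1+R2) = 0.392 and R1‖R2 ≤ 16.9 kΩ will meet the spec.)

R_th ≤ 16.9 kΩ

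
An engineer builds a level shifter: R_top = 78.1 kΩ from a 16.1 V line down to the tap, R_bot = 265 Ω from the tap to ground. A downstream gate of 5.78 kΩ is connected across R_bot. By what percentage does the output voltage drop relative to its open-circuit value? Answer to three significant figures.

4.37 %

The divider's output (Thévenin) resistance is R_top‖R_bot = 264.1 Ω.
Fractional drop under load = R_th/(R_th + R_L) = 264.1 / (264.1 + 5780) = 0.04370.
So the output falls by 4.37 %.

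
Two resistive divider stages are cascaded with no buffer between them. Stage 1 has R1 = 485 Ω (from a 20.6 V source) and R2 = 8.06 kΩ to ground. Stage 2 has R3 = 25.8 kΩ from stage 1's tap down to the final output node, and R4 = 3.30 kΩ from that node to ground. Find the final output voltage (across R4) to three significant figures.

Stage 2 presents R3+R4 = 29100 Ω as a load on stage 1's tap.
Stage 1's lower leg becomes R2‖(R3+R4) = 6312 Ω, so V_mid = 20.6 × 6312/6797 = 19.13 V.
Stage 2 is itself unloaded: V_out = V_mid × R4/(R3+R4) = 19.13 × 3300/29100 = 2.17 V.

V_out ≈ 2.17 V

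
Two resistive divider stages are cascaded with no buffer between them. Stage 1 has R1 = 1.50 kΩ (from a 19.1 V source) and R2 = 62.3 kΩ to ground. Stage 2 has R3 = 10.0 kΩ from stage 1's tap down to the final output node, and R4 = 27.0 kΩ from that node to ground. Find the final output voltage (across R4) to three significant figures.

Stage 2 presents R3+R4 = 37.00 kΩ as a load on stage 1's tap.
Stage 1's lower leg becomes R2‖(R3+R4) = 23.21 kΩ, so V_mid = 19.1 × 23.21/24.71 = 17.94 V.
Stage 2 is itself unloaded: V_out = V_mid × R4/(R3+R4) = 17.94 × 27.0/37.00 = 13.1 V.

V_out ≈ 13.1 V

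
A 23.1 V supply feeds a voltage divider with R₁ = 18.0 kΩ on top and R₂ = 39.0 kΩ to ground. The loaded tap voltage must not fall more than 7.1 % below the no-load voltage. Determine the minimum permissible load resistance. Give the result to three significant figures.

Output resistance R_th = R₁‖R₂ = (18.0 × 39.0)/57.00 = 12.32 kΩ.
The fractional drop is R_th/(R_th + R_L); requiring this ≤ 0.0710 gives R_L ≥ R_th(1/0.0710 − 1) = 12.32 × 13.08 = 161 kΩ.

R_L(min) ≈ 161 kΩ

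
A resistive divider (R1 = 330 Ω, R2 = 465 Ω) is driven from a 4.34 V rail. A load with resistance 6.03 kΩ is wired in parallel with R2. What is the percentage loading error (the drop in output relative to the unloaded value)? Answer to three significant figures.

The divider's output (Thévenin) resistance is R1‖R2 = 193.0 Ω.
Fractional drop under load = R_th/(R_th + R_L) = 193.0 / (193.0 + 6030) = 0.03102.
So the output falls by 3.10 %.

3.10 %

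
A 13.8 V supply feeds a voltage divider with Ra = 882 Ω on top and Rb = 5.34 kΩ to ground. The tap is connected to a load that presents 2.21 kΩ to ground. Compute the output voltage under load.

The load sits in parallel with Rb: Rb‖R_L = (5340 × 2210) / (5340 + 2210) = 1563 Ω.
V_out = 13.8 × 1563 / (882 + 1563) = 13.8 × 1563/2445 = 8.82 V.
(Unloaded it would have been 11.8 V.)

V_out ≈ 8.82 V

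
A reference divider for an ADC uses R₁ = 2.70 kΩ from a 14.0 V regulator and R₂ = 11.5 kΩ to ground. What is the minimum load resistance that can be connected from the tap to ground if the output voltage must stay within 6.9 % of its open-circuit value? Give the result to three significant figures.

R_L(min) ≈ 29.5 kΩ

Output resistance R_th = R₁‖R₂ = (2.70 × 11.5)/14.20 = 2.187 kΩ.
The fractional drop is R_th/(R_th + R_L); requiring this ≤ 0.0690 gives R_L ≥ R_th(1/0.0690 − 1) = 2.187 × 13.49 = 29.5 kΩ.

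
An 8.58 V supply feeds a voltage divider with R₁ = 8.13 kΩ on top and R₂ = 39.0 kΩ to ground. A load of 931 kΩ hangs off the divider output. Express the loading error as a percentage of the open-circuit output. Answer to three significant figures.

The divider's output (Thévenin) resistance is R₁‖R₂ = 6.728 kΩ.
Fractional drop under load = R_th/(R_th + R_L) = 6.728 / (6.728 + 931) = 0.007174.
So the output falls by 0.717 %.

0.717 %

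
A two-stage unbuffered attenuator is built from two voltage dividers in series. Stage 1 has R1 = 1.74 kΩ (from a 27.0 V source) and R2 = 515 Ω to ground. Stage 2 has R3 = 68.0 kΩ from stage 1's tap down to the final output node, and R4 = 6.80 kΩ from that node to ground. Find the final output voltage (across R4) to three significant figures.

Stage 2 presents R3+R4 = 74800 Ω as a load on stage 1's tap.
Stage 1's lower leg becomes R2‖(R3+R4) = 511.5 Ω, so V_mid = 27.0 × 511.5/2251 = 6.134 V.
Stage 2 is itself unloaded: V_out = V_mid × R4/(R3+R4) = 6.134 × 6800/74800 = 0.558 V.

V_out ≈ 0.558 V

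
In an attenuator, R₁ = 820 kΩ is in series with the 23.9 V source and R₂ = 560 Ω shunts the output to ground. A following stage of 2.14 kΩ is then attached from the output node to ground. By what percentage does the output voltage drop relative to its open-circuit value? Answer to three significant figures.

The divider's output (Thévenin) resistance is R₁‖R₂ = 559.6 Ω.
Fractional drop under load = R_th/(R_th + R_L) = 559.6 / (559.6 + 2140) = 0.2073.
So the output falls by 20.7 %.

20.7 %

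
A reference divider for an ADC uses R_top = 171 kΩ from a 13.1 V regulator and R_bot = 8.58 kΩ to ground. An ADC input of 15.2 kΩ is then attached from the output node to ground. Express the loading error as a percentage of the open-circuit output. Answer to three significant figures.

Unloaded V = 13.1 × 8.58/179.6 = 0.6259 V.
Loaded: R_bot‖R_L = 5.484 kΩ, giving V = 13.1 × 5.484/176.5 = 0.4071 V.
Drop = (0.6259 − 0.4071) / 0.6259 = 35.0 %.

35.0 %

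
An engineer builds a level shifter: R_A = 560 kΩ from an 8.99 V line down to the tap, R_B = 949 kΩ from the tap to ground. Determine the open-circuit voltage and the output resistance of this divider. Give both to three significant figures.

V_th is the open-circuit tap voltage: 8.99 × 949/(560 + 949) = 5.65 V.
With the supply zeroed, R_A and R_B appear in parallel from the tap: R_th = R_A‖R_B = (560 × 949)/1509 = 352 kΩ.

V_th = 5.65 V, R_th = 352 kΩ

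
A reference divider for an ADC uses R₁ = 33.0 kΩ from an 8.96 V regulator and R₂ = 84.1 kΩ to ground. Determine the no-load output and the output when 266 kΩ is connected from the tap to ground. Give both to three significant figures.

Unloaded: 6.43 V; loaded: 5.91 V

Open-circuit: V = 8.96 × 84.1/(33.0 + 84.1) = 6.43 V.
With the load, R₂ becomes R₂‖R_L = 63.90 kΩ, so V = 8.96 × 63.90/96.90 = 5.91 V.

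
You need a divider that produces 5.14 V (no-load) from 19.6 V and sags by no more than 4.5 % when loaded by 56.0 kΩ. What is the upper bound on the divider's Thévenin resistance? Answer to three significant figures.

Loading drop = R_th/(R_th + R_L) ≤ 0.0450, so R_th ≤ R_L · ε/(1−ε) = 56.0 kΩ × 0.0450/0.9550 = 2.64 kΩ.

R_th ≤ 2.64 kΩ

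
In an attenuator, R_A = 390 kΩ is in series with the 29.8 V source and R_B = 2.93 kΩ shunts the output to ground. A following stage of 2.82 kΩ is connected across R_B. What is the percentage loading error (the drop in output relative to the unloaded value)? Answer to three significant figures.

The divider's output (Thévenin) resistance is R_A‖R_B = 2.908 kΩ.
Fractional drop under load = R_th/(R_th + R_L) = 2.908 / (2.908 + 2.82) = 0.5077.
So the output falls by 50.8 %.

50.8 %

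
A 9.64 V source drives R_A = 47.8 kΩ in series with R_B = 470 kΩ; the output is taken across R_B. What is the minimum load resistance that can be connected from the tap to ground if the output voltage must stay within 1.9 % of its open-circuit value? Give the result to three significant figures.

R_L(min) ≈ 2.24 MΩ

Output resistance R_th = R_A‖R_B = (47.8 × 470)/517.8 = 43.39 kΩ.
The fractional drop is R_th/(R_th + R_L); requiring this ≤ 0.0190 gives R_L ≥ R_th(1/0.0190 − 1) = 43.39 × 51.63 = 2.24 MΩ.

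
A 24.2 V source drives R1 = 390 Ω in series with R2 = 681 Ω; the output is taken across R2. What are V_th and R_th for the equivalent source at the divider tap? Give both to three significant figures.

V_th = 15.4 V, R_th = 248 Ω

V_th is the open-circuit tap voltage: 24.2 × 681/(390 + 681) = 15.4 V.
With the supply zeroed, R1 and R2 appear in parallel from the tap: R_th = R1‖R2 = (390 × 681)/1071 = 248 Ω.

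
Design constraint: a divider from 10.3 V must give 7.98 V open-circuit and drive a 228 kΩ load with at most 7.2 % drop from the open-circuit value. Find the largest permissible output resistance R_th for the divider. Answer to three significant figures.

Loading drop = R_th/(R_th + R_L) ≤ 0.0720, so R_th ≤ R_L · ε/(1−ε) = 228 kΩ × 0.0720/0.9280 = 17.7 kΩ.

R_th ≤ 17.7 kΩ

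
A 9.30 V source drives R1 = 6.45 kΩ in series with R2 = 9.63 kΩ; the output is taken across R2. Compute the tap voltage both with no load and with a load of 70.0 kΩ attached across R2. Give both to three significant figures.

Open-circuit: V = 9.30 × 9.63/(6.45 + 9.63) = 5.57 V.
With the load, R2 becomes R2‖R_L = 8.465 kΩ, so V = 9.30 × 8.465/14.92 = 5.28 V.

Unloaded: 5.57 V; loaded: 5.28 V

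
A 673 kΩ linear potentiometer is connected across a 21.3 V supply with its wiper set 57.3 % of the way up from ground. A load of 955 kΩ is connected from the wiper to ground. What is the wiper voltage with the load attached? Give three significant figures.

The wiper splits the pot into (1−α)R = 287.4 kΩ above and αR = 385.6 kΩ below.
Lower section ‖ load = 274.7 kΩ.
V_wiper = 21.3 × 274.7/(287.4 + 274.7) = 10.4 V.

V ≈ 10.4 V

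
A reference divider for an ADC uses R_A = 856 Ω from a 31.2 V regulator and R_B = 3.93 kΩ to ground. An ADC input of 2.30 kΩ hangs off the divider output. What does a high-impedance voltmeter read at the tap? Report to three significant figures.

V_out ≈ 19.6 V

The load sits in parallel with R_B: R_B‖R_L = (3930 × 2300) / (3930 + 2300) = 1451 Ω.
V_out = 31.2 × 1451 / (856 + 1451) = 31.2 × 1451/2307 = 19.6 V.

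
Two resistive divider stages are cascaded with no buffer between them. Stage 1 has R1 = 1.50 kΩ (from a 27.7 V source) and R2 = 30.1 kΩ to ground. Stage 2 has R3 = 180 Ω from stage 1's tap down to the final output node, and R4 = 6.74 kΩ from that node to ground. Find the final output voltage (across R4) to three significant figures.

V_out ≈ 21.3 V

Stage 2 presents R3+R4 = 6920 Ω as a load on stage 1's tap.
Stage 1's lower leg becomes R2‖(R3+R4) = 5626 Ω, so V_mid = 27.7 × 5626/7126 = 21.87 V.
Stage 2 is itself unloaded: V_out = V_mid × R4/(R3+R4) = 21.87 × 6740/6920 = 21.3 V.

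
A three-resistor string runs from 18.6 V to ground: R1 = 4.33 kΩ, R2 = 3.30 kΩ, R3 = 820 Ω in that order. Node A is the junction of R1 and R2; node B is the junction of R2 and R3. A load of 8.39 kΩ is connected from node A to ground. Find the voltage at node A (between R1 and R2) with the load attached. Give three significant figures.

Below node A the series string R2+R3 = 4120 Ω sits in parallel with the 8390 Ω load: 2763 Ω.
V_A = 18.6 × 2763/(4330 + 2763) = 7.25 V.

V ≈ 7.25 V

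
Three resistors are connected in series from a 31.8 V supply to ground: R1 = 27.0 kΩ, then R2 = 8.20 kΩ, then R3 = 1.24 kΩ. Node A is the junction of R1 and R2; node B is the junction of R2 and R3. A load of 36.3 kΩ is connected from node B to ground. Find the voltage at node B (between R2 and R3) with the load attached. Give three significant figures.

V ≈ 1.05 V

At node B, R3 is in parallel with the load: R3‖R_L = 1.199 kΩ.
Below node A the resistance is R2 + (R3‖R_L) = 9.399 kΩ, so V_A = 31.8 × 9.399/36.40 = 8.211 V.
Then V_B = V_A × (R3‖R_L)/(R2 + R3‖R_L) = 8.211 × 1.199/9.399 = 1.05 V.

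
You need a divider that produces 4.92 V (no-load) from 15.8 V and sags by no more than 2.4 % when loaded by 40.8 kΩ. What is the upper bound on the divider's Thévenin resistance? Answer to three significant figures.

R_th ≤ 1.00 kΩ

Loading drop = R_th/(R_th + R_L) ≤ 0.0240, so R_th ≤ R_L · ε/(1−ε) = 40.8 kΩ × 0.0240/0.9760 = 1.00 kΩ.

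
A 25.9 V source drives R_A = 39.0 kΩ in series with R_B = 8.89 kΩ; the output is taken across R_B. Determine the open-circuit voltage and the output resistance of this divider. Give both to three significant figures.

V_th = 4.81 V, R_th = 7.24 kΩ

V_th is the open-circuit tap voltage: 25.9 × 8.89/(39.0 + 8.89) = 4.81 V.
With the supply zeroed, R_A and R_B appear in parallel from the tap: R_th = R_A‖R_B = (39.0 × 8.89)/47.89 = 7.24 kΩ.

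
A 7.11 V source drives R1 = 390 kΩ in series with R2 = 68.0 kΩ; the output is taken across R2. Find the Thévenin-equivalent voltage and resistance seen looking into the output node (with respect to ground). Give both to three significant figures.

V_th is the open-circuit tap voltage: 7.11 × 68.0/(390 + 68.0) = 1.06 V.
With the supply zeroed, R1 and R2 appear in parallel from the tap: R_th = R1‖R2 = (390 × 68.0)/458.0 = 57.9 kΩ.

V_th = 1.06 V, R_th = 57.9 kΩ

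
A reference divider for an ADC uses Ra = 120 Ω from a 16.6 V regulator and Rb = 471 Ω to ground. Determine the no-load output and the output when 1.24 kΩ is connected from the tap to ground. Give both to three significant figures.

Unloaded: 13.2 V; loaded: 12.3 V

Open-circuit: V = 16.6 × 471/(120 + 471) = 13.2 V.
With the load, Rb becomes Rb‖R_L = 341.3 Ω, so V = 16.6 × 341.3/461.3 = 12.3 V.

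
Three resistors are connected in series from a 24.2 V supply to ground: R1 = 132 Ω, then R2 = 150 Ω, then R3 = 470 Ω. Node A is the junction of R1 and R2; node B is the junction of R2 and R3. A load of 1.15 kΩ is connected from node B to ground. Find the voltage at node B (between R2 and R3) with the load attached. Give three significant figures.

V ≈ 13.1 V

At node B, R3 is in parallel with the load: R3‖R_L = 333.6 Ω.
Below node A the resistance is R2 + (R3‖R_L) = 483.6 Ω, so V_A = 24.2 × 483.6/615.6 = 19.01 V.
Then V_B = V_A × (R3‖R_L)/(R2 + R3‖R_L) = 19.01 × 333.6/483.6 = 13.1 V.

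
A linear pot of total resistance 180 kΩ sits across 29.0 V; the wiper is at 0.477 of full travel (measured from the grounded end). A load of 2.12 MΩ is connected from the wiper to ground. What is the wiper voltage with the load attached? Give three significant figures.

V ≈ 13.5 V

The wiper splits the pot into (1−α)R = 94.14 kΩ above and αR = 85.86 kΩ below.
Lower section ‖ load = 82.52 kΩ.
V_wiper = 29.0 × 82.52/(94.14 + 82.52) = 13.5 V.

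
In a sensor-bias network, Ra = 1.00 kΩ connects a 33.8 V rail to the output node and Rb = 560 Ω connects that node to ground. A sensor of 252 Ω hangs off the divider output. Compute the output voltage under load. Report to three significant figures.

The load sits in parallel with Rb: Rb‖R_L = (560 × 252) / (560 + 252) = 173.8 Ω.
V_out = 33.8 × 173.8 / (1000 + 173.8) = 33.8 × 173.8/1174 = 5.00 V.

V_out ≈ 5.00 V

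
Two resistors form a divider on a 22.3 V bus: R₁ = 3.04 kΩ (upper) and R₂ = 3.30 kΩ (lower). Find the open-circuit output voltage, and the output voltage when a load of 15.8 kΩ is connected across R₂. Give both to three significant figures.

Open-circuit: V = 22.3 × 3.30/(3.04 + 3.30) = 11.6 V.
With the load, R₂ becomes R₂‖R_L = 2.730 kΩ, so V = 22.3 × 2.730/5.770 = 10.6 V.

Unloaded: 11.6 V; loaded: 10.6 V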